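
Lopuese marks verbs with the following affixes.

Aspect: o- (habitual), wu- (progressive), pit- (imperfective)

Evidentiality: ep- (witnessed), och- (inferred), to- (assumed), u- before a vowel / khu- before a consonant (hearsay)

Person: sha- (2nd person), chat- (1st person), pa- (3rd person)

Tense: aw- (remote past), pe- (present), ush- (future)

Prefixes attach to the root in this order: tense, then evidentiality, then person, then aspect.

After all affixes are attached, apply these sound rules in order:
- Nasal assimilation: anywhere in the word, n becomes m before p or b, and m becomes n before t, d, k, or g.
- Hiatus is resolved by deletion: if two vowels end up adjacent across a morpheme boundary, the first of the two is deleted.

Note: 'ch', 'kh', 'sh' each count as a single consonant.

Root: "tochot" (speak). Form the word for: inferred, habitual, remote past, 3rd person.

Attach tense remote past aw- → awtochot.
Attach evidentiality inferred och- → ochawtochot.
Attach person 3rd person pa- → paochawtochot.
Attach aspect habitual o- → opaochawtochot.
Nasal assimilation: no change.
Apply vowel deletion: opaochawtochot → opochawtochot.

opochawtochot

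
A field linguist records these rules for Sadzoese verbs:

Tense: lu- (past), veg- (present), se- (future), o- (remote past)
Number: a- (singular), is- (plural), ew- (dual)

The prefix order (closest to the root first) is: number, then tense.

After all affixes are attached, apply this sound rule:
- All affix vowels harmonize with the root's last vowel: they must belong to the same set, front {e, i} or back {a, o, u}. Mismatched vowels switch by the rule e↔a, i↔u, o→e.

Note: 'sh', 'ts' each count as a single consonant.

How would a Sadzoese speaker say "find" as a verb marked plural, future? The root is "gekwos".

sausgekwos

Attach number plural is- → isgekwos.
Attach tense future se- → seisgekwos.
Apply vowel harmony: seisgekwos → sausgekwos.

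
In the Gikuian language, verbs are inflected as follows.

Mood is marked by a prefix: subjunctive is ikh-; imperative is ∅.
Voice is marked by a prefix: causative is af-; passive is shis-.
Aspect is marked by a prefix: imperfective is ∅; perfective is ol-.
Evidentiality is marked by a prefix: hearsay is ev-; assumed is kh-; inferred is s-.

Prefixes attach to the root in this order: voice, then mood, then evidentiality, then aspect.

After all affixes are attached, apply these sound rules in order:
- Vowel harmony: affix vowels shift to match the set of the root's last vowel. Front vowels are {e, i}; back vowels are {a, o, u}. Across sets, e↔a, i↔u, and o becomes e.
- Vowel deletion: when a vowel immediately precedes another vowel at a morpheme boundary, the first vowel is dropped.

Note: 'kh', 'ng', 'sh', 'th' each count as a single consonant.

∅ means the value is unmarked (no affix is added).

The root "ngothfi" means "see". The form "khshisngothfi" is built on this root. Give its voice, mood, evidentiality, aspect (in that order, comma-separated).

Segment: kh-shis-ngothfi.
voice: shis- → passive.
mood: ∅ → imperative.
evidentiality: kh- → assumed.
aspect: ∅ → imperfective.

passive, imperative, assumed, imperfective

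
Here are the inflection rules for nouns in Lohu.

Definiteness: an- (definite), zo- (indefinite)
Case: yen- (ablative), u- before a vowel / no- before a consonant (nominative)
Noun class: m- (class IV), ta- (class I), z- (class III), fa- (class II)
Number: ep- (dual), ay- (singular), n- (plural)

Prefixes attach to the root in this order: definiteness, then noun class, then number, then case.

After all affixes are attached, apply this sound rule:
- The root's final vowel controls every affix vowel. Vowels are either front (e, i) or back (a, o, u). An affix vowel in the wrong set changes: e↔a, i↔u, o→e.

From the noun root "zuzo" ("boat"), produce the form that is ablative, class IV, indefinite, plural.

yannmzozuzo

Attach definiteness indefinite zo- → zozuzo.
Attach noun class class IV m- → mzozuzo.
Attach number plural n- → nmzozuzo.
Attach case ablative yen- → yennmzozuzo.
Apply vowel harmony: yennmzozuzo → yannmzozuzo.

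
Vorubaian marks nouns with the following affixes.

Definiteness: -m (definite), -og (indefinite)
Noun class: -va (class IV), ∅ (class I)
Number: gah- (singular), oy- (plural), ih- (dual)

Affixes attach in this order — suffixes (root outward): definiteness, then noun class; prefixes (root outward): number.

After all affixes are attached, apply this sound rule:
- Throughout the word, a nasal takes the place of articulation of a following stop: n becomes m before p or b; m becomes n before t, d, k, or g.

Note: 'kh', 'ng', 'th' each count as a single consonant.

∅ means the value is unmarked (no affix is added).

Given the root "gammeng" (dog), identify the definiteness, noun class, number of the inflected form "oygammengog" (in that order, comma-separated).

Segment: oy-gammeng-og.
definiteness: -og → indefinite.
noun class: ∅ → class I.
number: oy- → plural.

indefinite, class I, plural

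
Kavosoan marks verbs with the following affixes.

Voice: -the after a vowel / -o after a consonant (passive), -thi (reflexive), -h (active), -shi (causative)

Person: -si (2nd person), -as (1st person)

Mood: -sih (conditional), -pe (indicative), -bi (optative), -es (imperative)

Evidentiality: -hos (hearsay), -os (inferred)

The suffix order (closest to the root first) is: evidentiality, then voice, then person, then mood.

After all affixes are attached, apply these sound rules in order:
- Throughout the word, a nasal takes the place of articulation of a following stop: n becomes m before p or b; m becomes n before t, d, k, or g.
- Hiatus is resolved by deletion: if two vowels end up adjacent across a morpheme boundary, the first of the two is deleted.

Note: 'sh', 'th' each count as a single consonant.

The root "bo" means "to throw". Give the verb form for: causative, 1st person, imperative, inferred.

bosshases

Attach evidentiality inferred -os → boos.
Attach voice causative -shi → boosshi.
Attach person 1st person -as → boosshias.
Attach mood imperative -es → boosshiases.
Nasal assimilation: no change.
Apply vowel deletion: boosshiases → bosshases.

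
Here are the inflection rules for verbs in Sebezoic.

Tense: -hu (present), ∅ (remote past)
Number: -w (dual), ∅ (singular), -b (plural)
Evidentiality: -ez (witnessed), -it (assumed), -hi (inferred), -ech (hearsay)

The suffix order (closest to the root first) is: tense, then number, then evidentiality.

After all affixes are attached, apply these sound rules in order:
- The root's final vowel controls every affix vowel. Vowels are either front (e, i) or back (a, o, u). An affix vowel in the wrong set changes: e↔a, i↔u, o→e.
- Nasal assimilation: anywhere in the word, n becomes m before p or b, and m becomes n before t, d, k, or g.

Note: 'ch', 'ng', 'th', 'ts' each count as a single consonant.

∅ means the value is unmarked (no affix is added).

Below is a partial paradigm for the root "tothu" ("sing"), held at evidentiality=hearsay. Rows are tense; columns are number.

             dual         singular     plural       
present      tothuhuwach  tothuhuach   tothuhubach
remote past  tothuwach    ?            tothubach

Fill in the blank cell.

tothuach

tense = remote past: zero marking, form stays tothu.
number = singular: zero marking, form stays tothu.
Attach evidentiality hearsay -ech → tothuech.
Apply vowel harmony: tothuech → tothuach.
Nasal assimilation: no change.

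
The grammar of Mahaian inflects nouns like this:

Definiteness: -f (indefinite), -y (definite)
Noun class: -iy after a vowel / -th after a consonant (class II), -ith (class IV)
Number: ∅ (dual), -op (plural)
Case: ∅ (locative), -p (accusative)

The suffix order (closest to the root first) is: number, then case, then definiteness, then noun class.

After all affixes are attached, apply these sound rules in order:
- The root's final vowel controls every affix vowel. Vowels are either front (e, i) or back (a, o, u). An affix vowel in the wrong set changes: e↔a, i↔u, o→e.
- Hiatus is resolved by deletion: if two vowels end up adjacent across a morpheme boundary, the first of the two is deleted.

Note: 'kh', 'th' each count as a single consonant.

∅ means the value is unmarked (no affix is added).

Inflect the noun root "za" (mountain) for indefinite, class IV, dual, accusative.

zapfuth

number = dual: zero marking, form stays za.
Attach case accusative -p → zap.
Attach definiteness indefinite -f → zapf.
Attach noun class class IV -ith → zapfith.
Apply vowel harmony: zapfith → zapfuth.
Vowel deletion: no change.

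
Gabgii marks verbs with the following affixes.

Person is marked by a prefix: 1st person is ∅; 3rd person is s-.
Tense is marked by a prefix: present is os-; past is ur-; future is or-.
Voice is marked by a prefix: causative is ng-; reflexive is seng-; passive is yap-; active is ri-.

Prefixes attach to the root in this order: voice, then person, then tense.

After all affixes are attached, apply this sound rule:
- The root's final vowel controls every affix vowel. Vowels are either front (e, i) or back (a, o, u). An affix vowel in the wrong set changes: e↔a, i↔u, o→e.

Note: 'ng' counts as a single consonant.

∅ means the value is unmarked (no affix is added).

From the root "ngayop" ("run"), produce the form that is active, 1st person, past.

urrungayop

Attach voice active ri- → ringayop.
person = 1st person: zero marking, form stays ringayop.
Attach tense past ur- → urringayop.
Apply vowel harmony: urringayop → urrungayop.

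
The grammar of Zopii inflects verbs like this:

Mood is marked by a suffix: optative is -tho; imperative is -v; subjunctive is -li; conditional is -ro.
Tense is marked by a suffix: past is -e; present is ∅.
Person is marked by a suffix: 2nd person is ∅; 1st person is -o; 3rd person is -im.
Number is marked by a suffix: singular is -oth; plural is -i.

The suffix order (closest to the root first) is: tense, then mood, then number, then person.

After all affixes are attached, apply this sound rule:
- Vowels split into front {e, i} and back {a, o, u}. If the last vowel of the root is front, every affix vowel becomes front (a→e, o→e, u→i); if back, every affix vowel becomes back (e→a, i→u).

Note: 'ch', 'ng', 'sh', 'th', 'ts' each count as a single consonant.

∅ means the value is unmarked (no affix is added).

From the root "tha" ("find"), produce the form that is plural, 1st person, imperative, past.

Attach tense past -e → thae.
Attach mood imperative -v → thaev.
Attach number plural -i → thaevi.
Attach person 1st person -o → thaevio.
Apply vowel harmony: thaevio → thaavuo.

thaavuo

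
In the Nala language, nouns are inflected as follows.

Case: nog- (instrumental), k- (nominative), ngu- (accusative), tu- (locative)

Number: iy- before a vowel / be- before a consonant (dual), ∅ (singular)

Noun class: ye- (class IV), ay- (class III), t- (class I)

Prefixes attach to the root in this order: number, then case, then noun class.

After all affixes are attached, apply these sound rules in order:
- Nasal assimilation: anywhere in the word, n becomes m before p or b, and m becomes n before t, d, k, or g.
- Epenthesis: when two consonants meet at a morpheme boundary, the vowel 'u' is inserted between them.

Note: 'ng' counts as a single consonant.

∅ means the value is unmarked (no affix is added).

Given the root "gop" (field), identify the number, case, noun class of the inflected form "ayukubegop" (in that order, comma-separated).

dual, nominative, class III

Segment: ay-k-be-gop.
number: iy/be- → dual.
case: k- → nominative.
noun class: ay- → class III.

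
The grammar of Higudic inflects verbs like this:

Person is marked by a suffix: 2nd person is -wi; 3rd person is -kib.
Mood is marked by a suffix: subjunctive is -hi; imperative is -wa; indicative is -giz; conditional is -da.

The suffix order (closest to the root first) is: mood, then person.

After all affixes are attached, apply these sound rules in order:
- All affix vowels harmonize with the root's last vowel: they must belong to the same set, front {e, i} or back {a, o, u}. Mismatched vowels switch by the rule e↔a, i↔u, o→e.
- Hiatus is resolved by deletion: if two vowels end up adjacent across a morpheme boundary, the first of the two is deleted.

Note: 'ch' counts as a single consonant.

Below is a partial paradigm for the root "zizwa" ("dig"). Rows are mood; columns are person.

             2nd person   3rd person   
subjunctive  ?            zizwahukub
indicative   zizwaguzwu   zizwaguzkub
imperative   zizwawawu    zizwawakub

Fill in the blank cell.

Attach mood subjunctive -hi → zizwahi.
Attach person 2nd person -wi → zizwahiwi.
Apply vowel harmony: zizwahiwi → zizwahuwu.
Vowel deletion: no change.

zizwahuwu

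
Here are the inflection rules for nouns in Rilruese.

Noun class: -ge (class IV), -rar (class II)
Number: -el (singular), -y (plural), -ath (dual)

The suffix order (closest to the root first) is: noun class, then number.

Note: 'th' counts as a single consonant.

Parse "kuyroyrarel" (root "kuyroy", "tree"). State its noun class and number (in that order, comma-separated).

Segment: kuyroy-rar-el.
noun class: -rar → class II.
number: -el → singular.

class II, singular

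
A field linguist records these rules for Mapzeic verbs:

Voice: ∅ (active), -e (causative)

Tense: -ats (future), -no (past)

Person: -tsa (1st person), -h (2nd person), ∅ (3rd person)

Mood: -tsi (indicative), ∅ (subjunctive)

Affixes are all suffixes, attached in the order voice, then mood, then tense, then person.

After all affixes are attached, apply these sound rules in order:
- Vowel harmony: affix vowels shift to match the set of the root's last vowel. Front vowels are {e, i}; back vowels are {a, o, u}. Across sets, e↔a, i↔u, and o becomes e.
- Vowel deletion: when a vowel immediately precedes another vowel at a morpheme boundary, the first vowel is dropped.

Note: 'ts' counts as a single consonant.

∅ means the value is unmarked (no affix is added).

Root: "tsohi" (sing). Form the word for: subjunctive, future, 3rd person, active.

tsohets

voice = active: zero marking, form stays tsohi.
mood = subjunctive: zero marking, form stays tsohi.
Attach tense future -ats → tsohiats.
person = 3rd person: zero marking, form stays tsohiats.
Apply vowel harmony: tsohiats → tsohiets.
Apply vowel deletion: tsohiets → tsohets.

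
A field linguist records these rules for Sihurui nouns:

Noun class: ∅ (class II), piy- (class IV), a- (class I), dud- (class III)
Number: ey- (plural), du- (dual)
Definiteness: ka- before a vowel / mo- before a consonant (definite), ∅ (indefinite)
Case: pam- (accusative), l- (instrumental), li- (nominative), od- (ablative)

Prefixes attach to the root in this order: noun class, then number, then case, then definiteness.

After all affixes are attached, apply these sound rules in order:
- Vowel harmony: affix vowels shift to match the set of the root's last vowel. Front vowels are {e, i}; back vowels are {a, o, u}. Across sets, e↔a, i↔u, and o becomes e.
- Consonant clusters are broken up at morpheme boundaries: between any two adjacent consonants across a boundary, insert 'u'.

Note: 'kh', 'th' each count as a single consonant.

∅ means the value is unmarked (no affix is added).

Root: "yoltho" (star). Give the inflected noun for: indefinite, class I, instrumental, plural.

layayoltho

Attach noun class class I a- → ayoltho.
Attach number plural ey- → eyayoltho.
Attach case instrumental l- → leyayoltho.
definiteness = indefinite: zero marking, form stays leyayoltho.
Apply vowel harmony: leyayoltho → layayoltho.
Epenthesis: no change.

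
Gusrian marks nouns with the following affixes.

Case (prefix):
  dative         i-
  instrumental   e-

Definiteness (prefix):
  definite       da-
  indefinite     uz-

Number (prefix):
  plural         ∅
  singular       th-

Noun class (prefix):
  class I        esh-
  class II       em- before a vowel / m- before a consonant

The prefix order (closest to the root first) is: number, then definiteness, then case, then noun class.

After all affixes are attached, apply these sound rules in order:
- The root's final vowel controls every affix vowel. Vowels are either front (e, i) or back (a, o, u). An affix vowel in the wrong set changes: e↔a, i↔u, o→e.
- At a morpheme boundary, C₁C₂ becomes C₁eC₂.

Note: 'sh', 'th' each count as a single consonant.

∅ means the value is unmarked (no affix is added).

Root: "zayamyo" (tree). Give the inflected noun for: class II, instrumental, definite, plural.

amadazayamyo

number = plural: zero marking, form stays zayamyo.
Attach definiteness definite da- → dazayamyo.
Attach case instrumental e- → edazayamyo.
Attach noun class class II em- (before vowel 'e') → emedazayamyo.
Apply vowel harmony: emedazayamyo → amadazayamyo.
Epenthesis: no change.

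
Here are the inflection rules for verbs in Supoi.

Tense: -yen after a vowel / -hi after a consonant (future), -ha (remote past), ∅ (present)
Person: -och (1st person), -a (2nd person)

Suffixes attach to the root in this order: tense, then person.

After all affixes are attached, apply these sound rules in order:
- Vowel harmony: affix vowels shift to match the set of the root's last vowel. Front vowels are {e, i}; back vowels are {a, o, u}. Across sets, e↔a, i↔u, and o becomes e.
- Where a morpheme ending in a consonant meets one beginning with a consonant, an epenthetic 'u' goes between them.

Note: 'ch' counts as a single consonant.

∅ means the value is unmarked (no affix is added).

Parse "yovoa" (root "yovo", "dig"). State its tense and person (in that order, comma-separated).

present, 2nd person

Segment: yovo-a.
tense: ∅ → present.
person: -a → 2nd person.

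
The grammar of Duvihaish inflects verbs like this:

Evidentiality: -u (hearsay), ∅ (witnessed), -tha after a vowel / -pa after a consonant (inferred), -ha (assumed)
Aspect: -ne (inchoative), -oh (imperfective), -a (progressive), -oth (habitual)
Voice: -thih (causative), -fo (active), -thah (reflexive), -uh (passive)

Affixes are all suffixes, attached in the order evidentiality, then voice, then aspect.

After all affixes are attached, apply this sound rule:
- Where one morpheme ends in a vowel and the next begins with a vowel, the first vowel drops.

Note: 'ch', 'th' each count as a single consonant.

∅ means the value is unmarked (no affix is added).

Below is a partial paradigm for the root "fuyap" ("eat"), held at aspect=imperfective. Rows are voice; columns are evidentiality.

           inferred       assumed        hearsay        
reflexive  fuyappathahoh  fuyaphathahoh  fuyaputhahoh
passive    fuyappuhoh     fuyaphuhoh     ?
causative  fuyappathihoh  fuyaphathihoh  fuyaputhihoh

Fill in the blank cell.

fuyapuhoh

Attach evidentiality hearsay -u → fuyapu.
Attach voice passive -uh → fuyapuuh.
Attach aspect imperfective -oh → fuyapuuhoh.
Apply vowel deletion: fuyapuuhoh → fuyapuhoh.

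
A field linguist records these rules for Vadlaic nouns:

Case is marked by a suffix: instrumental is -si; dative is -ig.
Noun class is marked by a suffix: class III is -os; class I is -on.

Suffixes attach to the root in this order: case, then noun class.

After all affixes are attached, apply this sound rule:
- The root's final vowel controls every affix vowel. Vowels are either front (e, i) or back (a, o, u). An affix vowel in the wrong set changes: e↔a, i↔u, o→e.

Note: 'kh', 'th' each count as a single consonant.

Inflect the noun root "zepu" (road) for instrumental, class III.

zepusuos

Attach case instrumental -si → zepusi.
Attach noun class class III -os → zepusios.
Apply vowel harmony: zepusios → zepusuos.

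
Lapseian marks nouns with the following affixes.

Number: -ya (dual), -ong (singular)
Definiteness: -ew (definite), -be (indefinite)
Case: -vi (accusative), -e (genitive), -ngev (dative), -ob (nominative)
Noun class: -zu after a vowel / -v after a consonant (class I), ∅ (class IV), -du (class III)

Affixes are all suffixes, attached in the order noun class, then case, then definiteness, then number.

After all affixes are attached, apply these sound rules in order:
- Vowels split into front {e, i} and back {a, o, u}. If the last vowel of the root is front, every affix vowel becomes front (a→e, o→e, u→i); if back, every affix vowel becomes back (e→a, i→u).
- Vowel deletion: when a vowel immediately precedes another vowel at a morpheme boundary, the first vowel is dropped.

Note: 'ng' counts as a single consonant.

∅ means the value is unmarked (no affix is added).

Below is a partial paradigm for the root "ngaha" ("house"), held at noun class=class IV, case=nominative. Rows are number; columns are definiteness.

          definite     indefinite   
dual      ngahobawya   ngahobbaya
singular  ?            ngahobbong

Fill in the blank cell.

noun class = class IV: zero marking, form stays ngaha.
Attach case nominative -ob → ngahaob.
Attach definiteness definite -ew → ngahaobew.
Attach number singular -ong → ngahaobewong.
Apply vowel harmony: ngahaobewong → ngahaobawong.
Apply vowel deletion: ngahaobawong → ngahobawong.

ngahobawong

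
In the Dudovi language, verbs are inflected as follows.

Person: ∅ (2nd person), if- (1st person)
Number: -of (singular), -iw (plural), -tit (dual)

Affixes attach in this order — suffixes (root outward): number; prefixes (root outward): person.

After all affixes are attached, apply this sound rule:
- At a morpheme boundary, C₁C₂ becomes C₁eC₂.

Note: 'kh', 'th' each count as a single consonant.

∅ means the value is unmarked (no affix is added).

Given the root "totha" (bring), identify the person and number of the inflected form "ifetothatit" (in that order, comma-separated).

1st person, dual

Segment: if-totha-tit.
person: if- → 1st person.
number: -tit → dual.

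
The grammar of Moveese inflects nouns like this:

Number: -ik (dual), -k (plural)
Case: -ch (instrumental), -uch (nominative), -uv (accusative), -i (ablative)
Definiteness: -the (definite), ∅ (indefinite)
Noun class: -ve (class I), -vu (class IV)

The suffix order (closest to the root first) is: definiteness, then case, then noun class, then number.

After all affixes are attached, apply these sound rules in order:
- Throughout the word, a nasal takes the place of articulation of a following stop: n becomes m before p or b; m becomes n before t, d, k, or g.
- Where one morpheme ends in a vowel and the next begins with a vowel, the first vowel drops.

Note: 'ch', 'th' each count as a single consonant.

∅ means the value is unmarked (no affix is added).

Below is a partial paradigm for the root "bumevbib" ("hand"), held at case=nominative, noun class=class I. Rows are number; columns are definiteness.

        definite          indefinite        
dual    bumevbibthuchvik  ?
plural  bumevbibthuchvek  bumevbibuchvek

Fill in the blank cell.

bumevbibuchvik

definiteness = indefinite: zero marking, form stays bumevbib.
Attach case nominative -uch → bumevbibuch.
Attach noun class class I -ve → bumevbibuchve.
Attach number dual -ik → bumevbibuchveik.
Nasal assimilation: no change.
Apply vowel deletion: bumevbibuchveik → bumevbibuchvik.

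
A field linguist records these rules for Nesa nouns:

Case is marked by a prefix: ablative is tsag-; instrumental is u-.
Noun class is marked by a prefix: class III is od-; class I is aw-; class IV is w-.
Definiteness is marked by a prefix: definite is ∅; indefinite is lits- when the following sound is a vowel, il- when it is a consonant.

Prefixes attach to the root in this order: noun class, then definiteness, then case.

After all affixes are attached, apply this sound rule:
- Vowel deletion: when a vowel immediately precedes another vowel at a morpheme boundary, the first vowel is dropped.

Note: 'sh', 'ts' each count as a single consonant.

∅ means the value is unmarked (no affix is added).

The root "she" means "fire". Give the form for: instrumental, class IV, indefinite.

Attach noun class class IV w- → wshe.
Attach definiteness indefinite il- (before consonant 'w') → ilwshe.
Attach case instrumental u- → uilwshe.
Apply vowel deletion: uilwshe → ilwshe.

ilwshe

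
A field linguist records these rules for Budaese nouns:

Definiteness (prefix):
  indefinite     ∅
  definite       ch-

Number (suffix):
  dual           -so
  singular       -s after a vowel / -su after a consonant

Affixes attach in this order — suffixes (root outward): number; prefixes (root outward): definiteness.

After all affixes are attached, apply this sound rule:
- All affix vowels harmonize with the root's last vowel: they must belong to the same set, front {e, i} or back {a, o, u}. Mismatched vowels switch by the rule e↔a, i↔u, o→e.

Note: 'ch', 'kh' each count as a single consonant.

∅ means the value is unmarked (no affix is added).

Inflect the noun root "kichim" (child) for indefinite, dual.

kichimse

Attach number dual -so → kichimso.
definiteness = indefinite: zero marking, form stays kichimso.
Apply vowel harmony: kichimso → kichimse.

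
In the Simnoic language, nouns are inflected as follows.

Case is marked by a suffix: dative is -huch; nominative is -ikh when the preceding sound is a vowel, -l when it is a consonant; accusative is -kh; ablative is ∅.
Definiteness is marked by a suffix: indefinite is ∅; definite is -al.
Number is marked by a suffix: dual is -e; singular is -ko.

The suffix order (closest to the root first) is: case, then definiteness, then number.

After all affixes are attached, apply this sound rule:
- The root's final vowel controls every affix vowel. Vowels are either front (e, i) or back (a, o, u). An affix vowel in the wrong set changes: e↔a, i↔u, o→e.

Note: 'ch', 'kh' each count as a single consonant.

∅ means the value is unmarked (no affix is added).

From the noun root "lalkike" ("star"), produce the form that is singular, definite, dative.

Attach case dative -huch → lalkikehuch.
Attach definiteness definite -al → lalkikehuchal.
Attach number singular -ko → lalkikehuchalko.
Apply vowel harmony: lalkikehuchalko → lalkikehichelke.

lalkikehichelke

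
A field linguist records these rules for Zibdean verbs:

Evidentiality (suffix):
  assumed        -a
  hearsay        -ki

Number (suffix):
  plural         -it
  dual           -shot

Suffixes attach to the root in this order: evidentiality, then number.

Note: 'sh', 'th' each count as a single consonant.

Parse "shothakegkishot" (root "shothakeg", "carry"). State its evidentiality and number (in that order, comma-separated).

hearsay, dual

Segment: shothakeg-ki-shot.
evidentiality: -ki → hearsay.
number: -shot → dual.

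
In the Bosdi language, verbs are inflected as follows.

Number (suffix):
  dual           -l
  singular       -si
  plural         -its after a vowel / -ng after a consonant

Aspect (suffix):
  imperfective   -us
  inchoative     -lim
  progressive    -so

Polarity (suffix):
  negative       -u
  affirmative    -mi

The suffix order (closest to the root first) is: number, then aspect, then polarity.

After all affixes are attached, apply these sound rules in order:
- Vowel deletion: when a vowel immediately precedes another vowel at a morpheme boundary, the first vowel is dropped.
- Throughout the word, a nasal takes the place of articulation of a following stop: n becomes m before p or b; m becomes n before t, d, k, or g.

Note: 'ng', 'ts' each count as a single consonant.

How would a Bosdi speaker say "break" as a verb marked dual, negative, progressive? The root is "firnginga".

firngingalsu

Attach number dual -l → firngingal.
Attach aspect progressive -so → firngingalso.
Attach polarity negative -u → firngingalsou.
Apply vowel deletion: firngingalsou → firngingalsu.
Nasal assimilation: no change.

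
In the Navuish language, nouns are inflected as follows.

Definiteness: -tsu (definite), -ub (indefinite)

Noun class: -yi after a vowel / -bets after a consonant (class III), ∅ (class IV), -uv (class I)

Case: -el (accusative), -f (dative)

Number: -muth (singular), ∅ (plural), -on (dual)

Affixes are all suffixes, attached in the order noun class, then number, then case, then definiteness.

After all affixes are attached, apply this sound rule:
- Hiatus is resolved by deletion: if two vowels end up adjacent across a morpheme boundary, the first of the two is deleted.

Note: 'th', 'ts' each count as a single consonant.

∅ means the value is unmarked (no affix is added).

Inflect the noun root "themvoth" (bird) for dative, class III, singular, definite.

Attach noun class class III -bets (after consonant 'th') → themvothbets.
Attach number singular -muth → themvothbetsmuth.
Attach case dative -f → themvothbetsmuthf.
Attach definiteness definite -tsu → themvothbetsmuthftsu.
Vowel deletion: no change.

themvothbetsmuthftsu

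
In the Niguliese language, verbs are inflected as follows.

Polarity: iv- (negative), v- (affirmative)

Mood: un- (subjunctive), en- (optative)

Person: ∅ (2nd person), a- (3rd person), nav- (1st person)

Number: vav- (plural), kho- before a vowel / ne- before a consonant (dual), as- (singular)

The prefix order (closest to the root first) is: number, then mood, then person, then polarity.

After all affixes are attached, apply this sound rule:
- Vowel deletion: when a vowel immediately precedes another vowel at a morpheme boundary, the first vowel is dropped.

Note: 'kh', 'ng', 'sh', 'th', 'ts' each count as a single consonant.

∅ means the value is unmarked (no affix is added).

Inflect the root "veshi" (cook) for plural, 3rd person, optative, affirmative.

Attach number plural vav- → vavveshi.
Attach mood optative en- → envavveshi.
Attach person 3rd person a- → aenvavveshi.
Attach polarity affirmative v- → vaenvavveshi.
Apply vowel deletion: vaenvavveshi → venvavveshi.

venvavveshi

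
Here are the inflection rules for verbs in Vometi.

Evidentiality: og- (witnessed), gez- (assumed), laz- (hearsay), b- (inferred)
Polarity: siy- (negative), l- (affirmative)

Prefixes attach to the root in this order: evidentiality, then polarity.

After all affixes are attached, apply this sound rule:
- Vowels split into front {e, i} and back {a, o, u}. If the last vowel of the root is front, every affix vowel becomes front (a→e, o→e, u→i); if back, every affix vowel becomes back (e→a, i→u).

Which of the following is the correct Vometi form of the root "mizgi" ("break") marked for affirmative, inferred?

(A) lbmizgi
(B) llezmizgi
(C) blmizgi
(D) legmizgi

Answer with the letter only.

Attach evidentiality inferred b- → bmizgi.
Attach polarity affirmative l- → lbmizgi.
Vowel harmony: no change.
So the correct form is lbmizgi, option (A).
(D) legmizgi is wrong: it uses witnessed instead of inferred for evidentiality.
(B) llezmizgi is wrong: it uses hearsay instead of inferred for evidentiality.
(C) blmizgi is wrong: it has the affixes in the wrong order.

A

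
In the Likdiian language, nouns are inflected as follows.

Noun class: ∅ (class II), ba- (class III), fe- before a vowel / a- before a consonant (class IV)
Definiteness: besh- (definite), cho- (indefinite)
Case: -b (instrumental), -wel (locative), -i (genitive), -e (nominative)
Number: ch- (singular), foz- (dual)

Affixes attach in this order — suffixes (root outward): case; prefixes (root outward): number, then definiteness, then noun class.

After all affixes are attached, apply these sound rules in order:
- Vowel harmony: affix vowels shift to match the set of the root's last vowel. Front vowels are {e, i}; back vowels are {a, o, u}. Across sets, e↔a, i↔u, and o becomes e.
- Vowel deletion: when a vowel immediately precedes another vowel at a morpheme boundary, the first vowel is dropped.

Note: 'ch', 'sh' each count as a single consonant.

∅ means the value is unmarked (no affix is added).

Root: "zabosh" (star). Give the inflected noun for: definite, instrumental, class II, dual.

Attach number dual foz- → fozzabosh.
Attach definiteness definite besh- → beshfozzabosh.
Attach case instrumental -b → beshfozzaboshb.
noun class = class II: zero marking, form stays beshfozzaboshb.
Apply vowel harmony: beshfozzaboshb → bashfozzaboshb.
Vowel deletion: no change.

bashfozzaboshb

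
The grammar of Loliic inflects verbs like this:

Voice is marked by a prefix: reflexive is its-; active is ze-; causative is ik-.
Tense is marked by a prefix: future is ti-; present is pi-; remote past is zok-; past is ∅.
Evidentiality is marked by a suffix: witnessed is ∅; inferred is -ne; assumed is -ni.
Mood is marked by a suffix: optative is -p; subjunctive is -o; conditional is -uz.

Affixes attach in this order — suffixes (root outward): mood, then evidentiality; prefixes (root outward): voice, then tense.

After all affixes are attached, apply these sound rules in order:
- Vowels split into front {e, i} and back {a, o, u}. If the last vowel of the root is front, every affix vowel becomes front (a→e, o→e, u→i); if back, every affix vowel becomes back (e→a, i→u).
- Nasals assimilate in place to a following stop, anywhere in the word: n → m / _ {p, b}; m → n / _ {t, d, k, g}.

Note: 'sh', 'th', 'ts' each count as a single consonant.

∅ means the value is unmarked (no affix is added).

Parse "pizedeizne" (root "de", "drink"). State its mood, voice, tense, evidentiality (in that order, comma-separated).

Segment: pi-ze-de-uz-ne.
mood: -uz → conditional.
voice: ze- → active.
tense: pi- → present.
evidentiality: -ne → inferred.

conditional, active, present, inferred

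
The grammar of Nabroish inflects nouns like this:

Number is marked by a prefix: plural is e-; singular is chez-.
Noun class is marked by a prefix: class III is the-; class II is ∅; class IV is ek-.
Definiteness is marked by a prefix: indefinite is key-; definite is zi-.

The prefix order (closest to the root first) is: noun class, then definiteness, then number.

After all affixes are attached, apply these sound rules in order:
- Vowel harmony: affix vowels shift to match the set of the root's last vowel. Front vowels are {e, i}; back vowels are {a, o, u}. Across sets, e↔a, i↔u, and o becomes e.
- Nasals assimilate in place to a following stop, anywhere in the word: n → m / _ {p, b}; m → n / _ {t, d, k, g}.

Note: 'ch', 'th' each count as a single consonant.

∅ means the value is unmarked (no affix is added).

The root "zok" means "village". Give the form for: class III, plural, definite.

azuthazok

Attach noun class class III the- → thezok.
Attach definiteness definite zi- → zithezok.
Attach number plural e- → ezithezok.
Apply vowel harmony: ezithezok → azuthazok.
Nasal assimilation: no change.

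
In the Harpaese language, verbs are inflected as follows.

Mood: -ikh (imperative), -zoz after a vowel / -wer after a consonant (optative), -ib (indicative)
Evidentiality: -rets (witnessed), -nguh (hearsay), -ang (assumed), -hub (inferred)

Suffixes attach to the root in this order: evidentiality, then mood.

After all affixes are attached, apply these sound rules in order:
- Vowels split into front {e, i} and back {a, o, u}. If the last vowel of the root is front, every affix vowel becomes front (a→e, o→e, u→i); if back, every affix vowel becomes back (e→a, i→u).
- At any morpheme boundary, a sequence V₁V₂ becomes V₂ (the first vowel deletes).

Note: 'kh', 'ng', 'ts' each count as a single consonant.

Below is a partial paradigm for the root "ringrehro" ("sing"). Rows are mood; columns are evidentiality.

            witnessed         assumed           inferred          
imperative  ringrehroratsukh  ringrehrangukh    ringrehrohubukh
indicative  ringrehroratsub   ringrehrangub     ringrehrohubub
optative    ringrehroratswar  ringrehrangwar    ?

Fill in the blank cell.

ringrehrohubwar

Attach evidentiality inferred -hub → ringrehrohub.
Attach mood optative -wer (after consonant 'b') → ringrehrohubwer.
Apply vowel harmony: ringrehrohubwer → ringrehrohubwar.
Vowel deletion: no change.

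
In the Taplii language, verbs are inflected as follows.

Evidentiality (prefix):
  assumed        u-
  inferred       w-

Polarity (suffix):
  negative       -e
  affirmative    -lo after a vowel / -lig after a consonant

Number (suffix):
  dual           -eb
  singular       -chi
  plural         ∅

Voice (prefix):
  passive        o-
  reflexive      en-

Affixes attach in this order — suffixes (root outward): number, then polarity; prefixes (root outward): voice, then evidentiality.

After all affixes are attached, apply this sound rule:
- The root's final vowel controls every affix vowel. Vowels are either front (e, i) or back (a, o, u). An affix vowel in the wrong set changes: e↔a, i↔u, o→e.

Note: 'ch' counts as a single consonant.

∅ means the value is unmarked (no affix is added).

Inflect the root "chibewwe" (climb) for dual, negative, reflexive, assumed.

ienchibewweebe

Attach voice reflexive en- → enchibewwe.
Attach number dual -eb → enchibewweeb.
Attach polarity negative -e → enchibewweebe.
Attach evidentiality assumed u- → uenchibewweebe.
Apply vowel harmony: uenchibewweebe → ienchibewweebe.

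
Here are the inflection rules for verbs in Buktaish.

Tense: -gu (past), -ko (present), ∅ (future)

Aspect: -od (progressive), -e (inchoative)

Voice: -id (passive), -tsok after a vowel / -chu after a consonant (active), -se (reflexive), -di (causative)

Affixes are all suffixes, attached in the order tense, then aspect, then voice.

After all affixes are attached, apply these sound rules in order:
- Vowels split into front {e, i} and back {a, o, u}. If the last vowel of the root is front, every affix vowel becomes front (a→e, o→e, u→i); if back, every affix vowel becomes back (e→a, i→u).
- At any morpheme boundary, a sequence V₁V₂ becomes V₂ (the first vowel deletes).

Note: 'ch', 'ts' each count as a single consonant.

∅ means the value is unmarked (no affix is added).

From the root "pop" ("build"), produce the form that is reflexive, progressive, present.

popkodsa

Attach tense present -ko → popko.
Attach aspect progressive -od → popkood.
Attach voice reflexive -se → popkoodse.
Apply vowel harmony: popkoodse → popkoodsa.
Apply vowel deletion: popkoodsa → popkodsa.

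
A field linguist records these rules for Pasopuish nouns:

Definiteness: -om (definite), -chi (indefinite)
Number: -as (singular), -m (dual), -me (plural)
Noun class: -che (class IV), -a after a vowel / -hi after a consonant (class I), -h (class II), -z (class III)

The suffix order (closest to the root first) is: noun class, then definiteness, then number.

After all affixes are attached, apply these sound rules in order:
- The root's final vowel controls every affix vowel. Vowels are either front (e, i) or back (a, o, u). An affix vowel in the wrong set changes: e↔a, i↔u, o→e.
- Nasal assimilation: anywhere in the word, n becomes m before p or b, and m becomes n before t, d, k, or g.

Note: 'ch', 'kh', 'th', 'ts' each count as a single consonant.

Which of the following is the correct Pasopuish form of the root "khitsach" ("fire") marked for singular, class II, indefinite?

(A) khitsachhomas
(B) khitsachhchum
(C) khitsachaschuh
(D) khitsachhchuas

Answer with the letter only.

D

Attach noun class class II -h → khitsachh.
Attach definiteness indefinite -chi → khitsachhchi.
Attach number singular -as → khitsachhchias.
Apply vowel harmony: khitsachhchias → khitsachhchuas.
Nasal assimilation: no change.
So the correct form is khitsachhchuas, option (D).
(A) khitsachhomas is wrong: it uses definite instead of indefinite for definiteness.
(B) khitsachhchum is wrong: it uses dual instead of singular for number.
(C) khitsachaschuh is wrong: it has the affixes in the wrong order.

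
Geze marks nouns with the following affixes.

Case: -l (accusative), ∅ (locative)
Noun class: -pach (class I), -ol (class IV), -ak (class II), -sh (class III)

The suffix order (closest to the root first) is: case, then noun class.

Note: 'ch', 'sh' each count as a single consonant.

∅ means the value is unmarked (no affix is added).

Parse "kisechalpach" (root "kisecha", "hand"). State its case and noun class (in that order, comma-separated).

Segment: kisecha-l-pach.
case: -l → accusative.
noun class: -pach → class I.

accusative, class I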